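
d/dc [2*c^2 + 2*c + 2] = 4*c + 2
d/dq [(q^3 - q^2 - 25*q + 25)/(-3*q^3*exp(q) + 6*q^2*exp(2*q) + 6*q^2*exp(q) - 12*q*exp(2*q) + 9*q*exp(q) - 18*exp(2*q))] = ((-3*q^2 + 2*q + 25)*(q^3 - 2*q^2*exp(q) - 2*q^2 + 4*q*exp(q) - 3*q + 6*exp(q)) + (q^3 - q^2 - 25*q + 25)*(q^3 - 4*q^2*exp(q) + q^2 + 4*q*exp(q) - 7*q + 16*exp(q) - 3))*exp(-q)/(3*(q^3 - 2*q^2*exp(q) - 2*q^2 + 4*q*exp(q) - 3*q + 6*exp(q))^2)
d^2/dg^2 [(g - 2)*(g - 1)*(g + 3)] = 6*g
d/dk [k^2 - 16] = 2*k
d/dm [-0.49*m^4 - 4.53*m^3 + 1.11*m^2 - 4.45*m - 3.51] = -1.96*m^3 - 13.59*m^2 + 2.22*m - 4.45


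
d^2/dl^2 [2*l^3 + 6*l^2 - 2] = 12*l + 12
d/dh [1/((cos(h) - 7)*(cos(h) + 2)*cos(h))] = (3*sin(h) - 14*sin(h)/cos(h)^2 - 10*tan(h))/((cos(h) - 7)^2*(cos(h) + 2)^2)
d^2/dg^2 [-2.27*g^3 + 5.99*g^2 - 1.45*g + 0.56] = 11.98 - 13.62*g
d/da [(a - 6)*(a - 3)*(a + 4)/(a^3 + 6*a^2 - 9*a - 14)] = (11*a^4 + 18*a^3 - 105*a^2 - 724*a + 900)/(a^6 + 12*a^5 + 18*a^4 - 136*a^3 - 87*a^2 + 252*a + 196)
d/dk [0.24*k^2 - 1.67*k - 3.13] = 0.48*k - 1.67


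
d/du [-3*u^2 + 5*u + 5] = 5 - 6*u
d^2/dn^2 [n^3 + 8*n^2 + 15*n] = 6*n + 16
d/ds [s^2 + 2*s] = 2*s + 2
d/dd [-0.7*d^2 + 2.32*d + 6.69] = 2.32 - 1.4*d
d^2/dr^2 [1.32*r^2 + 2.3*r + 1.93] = 2.64000000000000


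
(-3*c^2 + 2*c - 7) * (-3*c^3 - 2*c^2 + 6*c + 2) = 9*c^5 - c^3 + 20*c^2 - 38*c - 14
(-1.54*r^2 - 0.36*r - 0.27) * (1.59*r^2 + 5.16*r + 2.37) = -2.4486*r^4 - 8.5188*r^3 - 5.9367*r^2 - 2.2464*r - 0.6399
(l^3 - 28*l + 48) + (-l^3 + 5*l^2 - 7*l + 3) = 5*l^2 - 35*l + 51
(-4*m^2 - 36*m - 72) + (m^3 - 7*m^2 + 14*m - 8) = m^3 - 11*m^2 - 22*m - 80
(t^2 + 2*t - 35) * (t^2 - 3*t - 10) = t^4 - t^3 - 51*t^2 + 85*t + 350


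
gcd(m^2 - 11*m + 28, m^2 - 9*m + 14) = m - 7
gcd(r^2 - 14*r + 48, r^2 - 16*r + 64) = r - 8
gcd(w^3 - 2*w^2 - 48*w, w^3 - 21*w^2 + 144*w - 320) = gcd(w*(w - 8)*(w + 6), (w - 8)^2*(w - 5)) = w - 8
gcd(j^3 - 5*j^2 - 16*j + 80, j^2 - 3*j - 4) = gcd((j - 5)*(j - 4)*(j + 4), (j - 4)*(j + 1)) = j - 4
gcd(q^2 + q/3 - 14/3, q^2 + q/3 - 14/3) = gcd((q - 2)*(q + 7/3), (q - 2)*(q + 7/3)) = q^2 + q/3 - 14/3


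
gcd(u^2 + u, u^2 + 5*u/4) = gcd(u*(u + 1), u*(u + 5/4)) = u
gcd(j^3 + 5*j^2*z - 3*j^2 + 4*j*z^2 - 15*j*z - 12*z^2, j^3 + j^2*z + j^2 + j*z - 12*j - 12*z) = j^2 + j*z - 3*j - 3*z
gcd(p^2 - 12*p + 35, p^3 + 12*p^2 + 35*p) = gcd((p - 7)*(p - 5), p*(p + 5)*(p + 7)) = 1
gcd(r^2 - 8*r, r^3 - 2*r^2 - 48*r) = r^2 - 8*r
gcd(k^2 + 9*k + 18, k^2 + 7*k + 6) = k + 6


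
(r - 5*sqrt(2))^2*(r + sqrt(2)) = r^3 - 9*sqrt(2)*r^2 + 30*r + 50*sqrt(2)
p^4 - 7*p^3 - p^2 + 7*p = p*(p - 7)*(p - 1)*(p + 1)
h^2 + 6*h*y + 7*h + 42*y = (h + 7)*(h + 6*y)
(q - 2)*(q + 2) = q^2 - 4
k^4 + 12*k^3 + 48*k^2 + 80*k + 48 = (k + 2)^3*(k + 6)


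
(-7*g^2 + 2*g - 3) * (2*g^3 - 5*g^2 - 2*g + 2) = -14*g^5 + 39*g^4 - 2*g^3 - 3*g^2 + 10*g - 6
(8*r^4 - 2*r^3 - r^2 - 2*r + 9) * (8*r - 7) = 64*r^5 - 72*r^4 + 6*r^3 - 9*r^2 + 86*r - 63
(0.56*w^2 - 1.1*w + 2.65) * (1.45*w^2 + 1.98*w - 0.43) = 0.812*w^4 - 0.4862*w^3 + 1.4237*w^2 + 5.72*w - 1.1395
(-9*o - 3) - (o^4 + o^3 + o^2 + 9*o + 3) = -o^4 - o^3 - o^2 - 18*o - 6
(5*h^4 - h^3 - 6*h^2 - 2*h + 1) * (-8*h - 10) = -40*h^5 - 42*h^4 + 58*h^3 + 76*h^2 + 12*h - 10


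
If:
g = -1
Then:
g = -1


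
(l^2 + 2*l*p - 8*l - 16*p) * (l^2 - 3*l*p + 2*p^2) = l^4 - l^3*p - 8*l^3 - 4*l^2*p^2 + 8*l^2*p + 4*l*p^3 + 32*l*p^2 - 32*p^3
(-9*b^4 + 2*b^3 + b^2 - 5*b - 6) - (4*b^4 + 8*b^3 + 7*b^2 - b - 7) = -13*b^4 - 6*b^3 - 6*b^2 - 4*b + 1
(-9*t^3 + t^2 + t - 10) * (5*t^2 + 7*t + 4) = -45*t^5 - 58*t^4 - 24*t^3 - 39*t^2 - 66*t - 40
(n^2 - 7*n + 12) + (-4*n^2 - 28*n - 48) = -3*n^2 - 35*n - 36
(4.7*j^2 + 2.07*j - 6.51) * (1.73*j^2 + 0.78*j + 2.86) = 8.131*j^4 + 7.2471*j^3 + 3.7943*j^2 + 0.8424*j - 18.6186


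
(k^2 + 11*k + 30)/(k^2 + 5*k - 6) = (k + 5)/(k - 1)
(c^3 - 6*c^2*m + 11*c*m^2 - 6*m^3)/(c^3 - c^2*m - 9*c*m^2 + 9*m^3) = (c - 2*m)/(c + 3*m)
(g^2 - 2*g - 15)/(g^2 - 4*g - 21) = (g - 5)/(g - 7)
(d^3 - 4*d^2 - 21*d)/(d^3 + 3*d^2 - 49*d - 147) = d/(d + 7)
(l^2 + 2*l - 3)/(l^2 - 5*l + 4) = (l + 3)/(l - 4)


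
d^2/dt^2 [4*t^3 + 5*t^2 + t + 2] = 24*t + 10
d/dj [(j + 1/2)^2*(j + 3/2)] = (2*j + 1)*(6*j + 7)/4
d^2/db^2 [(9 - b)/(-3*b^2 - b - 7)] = 2*((26 - 9*b)*(3*b^2 + b + 7) + (b - 9)*(6*b + 1)^2)/(3*b^2 + b + 7)^3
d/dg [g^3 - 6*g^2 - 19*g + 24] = 3*g^2 - 12*g - 19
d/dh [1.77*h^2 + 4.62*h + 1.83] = 3.54*h + 4.62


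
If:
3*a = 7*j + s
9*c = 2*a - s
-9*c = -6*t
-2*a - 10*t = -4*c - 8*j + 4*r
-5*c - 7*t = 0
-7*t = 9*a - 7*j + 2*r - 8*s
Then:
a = 0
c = 0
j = 0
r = 0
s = 0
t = 0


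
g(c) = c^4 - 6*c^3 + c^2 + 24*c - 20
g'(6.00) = 252.00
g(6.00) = 160.00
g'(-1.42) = -26.59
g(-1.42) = -30.82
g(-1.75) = -17.40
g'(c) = 4*c^3 - 18*c^2 + 2*c + 24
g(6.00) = 160.00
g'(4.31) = 18.50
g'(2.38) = -19.27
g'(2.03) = -12.65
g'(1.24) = 6.43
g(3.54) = -31.64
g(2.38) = -6.02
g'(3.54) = -17.04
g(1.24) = 2.22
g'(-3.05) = -263.04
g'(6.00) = 252.00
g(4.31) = -33.29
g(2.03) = -0.37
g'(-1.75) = -56.06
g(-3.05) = 172.87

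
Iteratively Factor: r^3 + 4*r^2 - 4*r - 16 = (r - 2)*(r^2 + 6*r + 8) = (r - 2)*(r + 4)*(r + 2)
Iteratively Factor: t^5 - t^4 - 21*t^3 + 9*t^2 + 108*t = (t + 3)*(t^4 - 4*t^3 - 9*t^2 + 36*t) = (t + 3)^2*(t^3 - 7*t^2 + 12*t) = t*(t + 3)^2*(t^2 - 7*t + 12) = t*(t - 4)*(t + 3)^2*(t - 3)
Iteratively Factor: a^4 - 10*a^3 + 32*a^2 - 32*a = (a - 2)*(a^3 - 8*a^2 + 16*a) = (a - 4)*(a - 2)*(a^2 - 4*a) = a*(a - 4)*(a - 2)*(a - 4)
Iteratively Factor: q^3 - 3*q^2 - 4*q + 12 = (q + 2)*(q^2 - 5*q + 6) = (q - 3)*(q + 2)*(q - 2)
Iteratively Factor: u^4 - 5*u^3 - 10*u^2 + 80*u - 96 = (u - 4)*(u^3 - u^2 - 14*u + 24) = (u - 4)*(u - 3)*(u^2 + 2*u - 8) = (u - 4)*(u - 3)*(u + 4)*(u - 2)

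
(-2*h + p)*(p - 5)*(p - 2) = -2*h*p^2 + 14*h*p - 20*h + p^3 - 7*p^2 + 10*p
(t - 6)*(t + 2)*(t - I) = t^3 - 4*t^2 - I*t^2 - 12*t + 4*I*t + 12*I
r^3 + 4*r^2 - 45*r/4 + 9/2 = (r - 3/2)*(r - 1/2)*(r + 6)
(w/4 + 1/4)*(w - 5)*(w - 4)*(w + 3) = w^4/4 - 5*w^3/4 - 13*w^2/4 + 53*w/4 + 15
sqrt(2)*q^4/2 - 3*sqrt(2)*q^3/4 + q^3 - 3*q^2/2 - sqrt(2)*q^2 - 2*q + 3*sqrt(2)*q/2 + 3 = (q - 3/2)*(q - sqrt(2))*(q + sqrt(2))*(sqrt(2)*q/2 + 1)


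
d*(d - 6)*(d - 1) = d^3 - 7*d^2 + 6*d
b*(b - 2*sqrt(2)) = b^2 - 2*sqrt(2)*b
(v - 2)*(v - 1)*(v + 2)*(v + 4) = v^4 + 3*v^3 - 8*v^2 - 12*v + 16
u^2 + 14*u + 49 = (u + 7)^2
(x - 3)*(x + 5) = x^2 + 2*x - 15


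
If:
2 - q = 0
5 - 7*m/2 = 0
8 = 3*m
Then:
No Solution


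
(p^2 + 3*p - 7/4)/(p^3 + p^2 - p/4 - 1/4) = (2*p + 7)/(2*p^2 + 3*p + 1)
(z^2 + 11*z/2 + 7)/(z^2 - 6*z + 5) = (z^2 + 11*z/2 + 7)/(z^2 - 6*z + 5)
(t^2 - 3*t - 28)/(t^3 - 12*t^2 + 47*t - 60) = (t^2 - 3*t - 28)/(t^3 - 12*t^2 + 47*t - 60)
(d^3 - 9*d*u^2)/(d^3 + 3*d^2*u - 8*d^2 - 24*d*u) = (d - 3*u)/(d - 8)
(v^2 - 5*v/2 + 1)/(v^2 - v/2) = (v - 2)/v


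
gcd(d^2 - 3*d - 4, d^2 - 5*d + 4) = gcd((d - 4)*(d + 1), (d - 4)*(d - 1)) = d - 4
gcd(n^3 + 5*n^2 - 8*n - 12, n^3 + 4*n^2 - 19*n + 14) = n - 2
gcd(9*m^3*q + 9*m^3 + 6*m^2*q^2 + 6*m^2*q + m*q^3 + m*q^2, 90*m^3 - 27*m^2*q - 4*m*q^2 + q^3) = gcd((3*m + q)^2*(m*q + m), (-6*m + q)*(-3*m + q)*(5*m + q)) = 1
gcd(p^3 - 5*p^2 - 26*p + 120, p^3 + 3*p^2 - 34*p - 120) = p^2 - p - 30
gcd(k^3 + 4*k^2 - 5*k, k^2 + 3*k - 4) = k - 1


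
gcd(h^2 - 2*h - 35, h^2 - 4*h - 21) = h - 7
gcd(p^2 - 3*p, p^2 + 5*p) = p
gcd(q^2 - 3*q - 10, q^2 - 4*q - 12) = q + 2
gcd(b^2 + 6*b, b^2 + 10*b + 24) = b + 6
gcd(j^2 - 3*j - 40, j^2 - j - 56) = j - 8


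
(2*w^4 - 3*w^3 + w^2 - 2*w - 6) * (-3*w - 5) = -6*w^5 - w^4 + 12*w^3 + w^2 + 28*w + 30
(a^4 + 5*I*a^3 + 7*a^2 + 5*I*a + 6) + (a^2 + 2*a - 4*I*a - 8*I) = a^4 + 5*I*a^3 + 8*a^2 + 2*a + I*a + 6 - 8*I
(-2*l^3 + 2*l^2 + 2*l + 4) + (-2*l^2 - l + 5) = -2*l^3 + l + 9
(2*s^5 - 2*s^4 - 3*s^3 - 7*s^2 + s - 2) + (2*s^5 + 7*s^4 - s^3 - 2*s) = 4*s^5 + 5*s^4 - 4*s^3 - 7*s^2 - s - 2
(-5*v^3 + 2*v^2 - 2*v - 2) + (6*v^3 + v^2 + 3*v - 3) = v^3 + 3*v^2 + v - 5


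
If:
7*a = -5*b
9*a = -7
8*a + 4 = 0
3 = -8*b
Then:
No Solution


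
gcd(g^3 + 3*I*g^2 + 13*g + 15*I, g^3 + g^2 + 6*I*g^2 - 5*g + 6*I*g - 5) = g^2 + 6*I*g - 5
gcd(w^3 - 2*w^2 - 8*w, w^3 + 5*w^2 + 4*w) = w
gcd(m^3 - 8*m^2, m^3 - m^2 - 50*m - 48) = m - 8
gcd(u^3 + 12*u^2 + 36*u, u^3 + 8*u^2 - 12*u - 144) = u^2 + 12*u + 36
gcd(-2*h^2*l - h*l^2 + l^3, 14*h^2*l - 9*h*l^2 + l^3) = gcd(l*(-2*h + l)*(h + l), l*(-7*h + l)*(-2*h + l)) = 2*h*l - l^2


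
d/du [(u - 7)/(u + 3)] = 10/(u + 3)^2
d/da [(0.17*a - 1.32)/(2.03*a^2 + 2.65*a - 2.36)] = (-0.3451*a^2 + 5.3592*a + 3.0968)/(4.1209*a^4 + 10.759*a^3 - 2.5591*a^2 - 12.508*a + 5.5696)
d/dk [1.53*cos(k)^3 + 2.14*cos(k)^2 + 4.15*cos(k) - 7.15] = (4.59*sin(k)^2 - 4.28*cos(k) - 8.74)*sin(k)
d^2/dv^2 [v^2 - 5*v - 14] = 2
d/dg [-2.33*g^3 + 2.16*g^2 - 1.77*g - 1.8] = -6.99*g^2 + 4.32*g - 1.77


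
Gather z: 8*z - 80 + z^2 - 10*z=z^2 - 2*z - 80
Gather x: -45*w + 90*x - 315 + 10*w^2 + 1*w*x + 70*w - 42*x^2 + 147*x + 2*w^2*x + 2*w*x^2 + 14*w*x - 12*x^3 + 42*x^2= 10*w^2 + 2*w*x^2 + 25*w - 12*x^3 + x*(2*w^2 + 15*w + 237) - 315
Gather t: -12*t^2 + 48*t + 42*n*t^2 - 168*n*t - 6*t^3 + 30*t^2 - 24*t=-6*t^3 + t^2*(42*n + 18) + t*(24 - 168*n)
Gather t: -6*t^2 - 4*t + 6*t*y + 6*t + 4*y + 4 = -6*t^2 + t*(6*y + 2) + 4*y + 4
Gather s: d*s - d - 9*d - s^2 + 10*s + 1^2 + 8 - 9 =-10*d - s^2 + s*(d + 10)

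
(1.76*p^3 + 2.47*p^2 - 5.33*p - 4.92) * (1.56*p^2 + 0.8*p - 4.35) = 2.7456*p^5 + 5.2612*p^4 - 13.9948*p^3 - 22.6837*p^2 + 19.2495*p + 21.402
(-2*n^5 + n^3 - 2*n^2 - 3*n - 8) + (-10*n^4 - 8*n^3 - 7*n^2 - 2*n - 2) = -2*n^5 - 10*n^4 - 7*n^3 - 9*n^2 - 5*n - 10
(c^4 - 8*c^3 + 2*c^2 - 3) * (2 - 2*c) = -2*c^5 + 18*c^4 - 20*c^3 + 4*c^2 + 6*c - 6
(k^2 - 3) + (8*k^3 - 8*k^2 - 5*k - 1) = 8*k^3 - 7*k^2 - 5*k - 4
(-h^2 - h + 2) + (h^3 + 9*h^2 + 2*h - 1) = h^3 + 8*h^2 + h + 1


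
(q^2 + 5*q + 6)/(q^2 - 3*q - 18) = (q + 2)/(q - 6)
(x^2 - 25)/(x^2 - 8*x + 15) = (x + 5)/(x - 3)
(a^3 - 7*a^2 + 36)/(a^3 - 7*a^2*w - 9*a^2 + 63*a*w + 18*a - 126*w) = (-a - 2)/(-a + 7*w)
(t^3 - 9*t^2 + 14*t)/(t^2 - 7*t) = t - 2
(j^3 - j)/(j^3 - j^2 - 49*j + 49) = j*(j + 1)/(j^2 - 49)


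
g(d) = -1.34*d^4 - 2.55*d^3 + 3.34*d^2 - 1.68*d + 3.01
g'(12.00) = -10285.20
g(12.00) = -31728.83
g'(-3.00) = 54.15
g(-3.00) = -1.58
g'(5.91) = -1335.84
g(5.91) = -2051.41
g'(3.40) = -278.07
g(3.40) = -243.39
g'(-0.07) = -2.18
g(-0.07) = 3.14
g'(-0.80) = -9.18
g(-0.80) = 7.25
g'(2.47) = -112.62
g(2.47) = -69.07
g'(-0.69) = -8.17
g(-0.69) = 6.29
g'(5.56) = -1122.30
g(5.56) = -1621.94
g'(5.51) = -1093.77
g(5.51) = -1566.54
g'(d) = -5.36*d^3 - 7.65*d^2 + 6.68*d - 1.68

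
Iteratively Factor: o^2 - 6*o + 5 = (o - 5)*(o - 1)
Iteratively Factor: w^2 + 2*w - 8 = (w + 4)*(w - 2)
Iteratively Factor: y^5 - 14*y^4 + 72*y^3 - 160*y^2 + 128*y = (y - 2)*(y^4 - 12*y^3 + 48*y^2 - 64*y) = (y - 4)*(y - 2)*(y^3 - 8*y^2 + 16*y) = y*(y - 4)*(y - 2)*(y^2 - 8*y + 16) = y*(y - 4)^2*(y - 2)*(y - 4)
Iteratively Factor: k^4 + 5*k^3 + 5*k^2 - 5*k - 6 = (k + 1)*(k^3 + 4*k^2 + k - 6) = (k + 1)*(k + 3)*(k^2 + k - 2) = (k - 1)*(k + 1)*(k + 3)*(k + 2)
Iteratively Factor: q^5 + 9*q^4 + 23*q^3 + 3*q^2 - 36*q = (q)*(q^4 + 9*q^3 + 23*q^2 + 3*q - 36) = q*(q + 3)*(q^3 + 6*q^2 + 5*q - 12) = q*(q - 1)*(q + 3)*(q^2 + 7*q + 12) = q*(q - 1)*(q + 3)*(q + 4)*(q + 3)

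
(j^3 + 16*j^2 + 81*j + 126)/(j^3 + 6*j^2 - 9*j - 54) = (j + 7)/(j - 3)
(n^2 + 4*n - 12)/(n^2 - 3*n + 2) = (n + 6)/(n - 1)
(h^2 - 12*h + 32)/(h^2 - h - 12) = (h - 8)/(h + 3)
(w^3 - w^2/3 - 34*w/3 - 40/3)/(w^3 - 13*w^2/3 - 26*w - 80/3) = (w - 4)/(w - 8)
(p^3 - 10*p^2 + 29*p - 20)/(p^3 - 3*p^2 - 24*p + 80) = (p^2 - 6*p + 5)/(p^2 + p - 20)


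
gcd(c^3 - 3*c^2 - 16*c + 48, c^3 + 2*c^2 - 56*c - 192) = c + 4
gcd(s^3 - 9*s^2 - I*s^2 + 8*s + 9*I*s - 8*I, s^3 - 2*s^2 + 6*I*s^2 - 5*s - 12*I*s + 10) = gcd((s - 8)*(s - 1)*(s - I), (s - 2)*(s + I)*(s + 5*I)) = 1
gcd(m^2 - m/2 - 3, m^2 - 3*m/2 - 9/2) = m + 3/2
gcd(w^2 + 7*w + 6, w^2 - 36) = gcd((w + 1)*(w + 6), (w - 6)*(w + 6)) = w + 6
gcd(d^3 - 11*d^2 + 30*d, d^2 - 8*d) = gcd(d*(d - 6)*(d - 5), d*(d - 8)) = d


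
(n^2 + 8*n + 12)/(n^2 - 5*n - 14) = (n + 6)/(n - 7)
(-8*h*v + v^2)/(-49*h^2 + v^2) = v*(8*h - v)/(49*h^2 - v^2)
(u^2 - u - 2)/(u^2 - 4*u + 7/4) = 4*(u^2 - u - 2)/(4*u^2 - 16*u + 7)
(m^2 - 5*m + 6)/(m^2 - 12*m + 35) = (m^2 - 5*m + 6)/(m^2 - 12*m + 35)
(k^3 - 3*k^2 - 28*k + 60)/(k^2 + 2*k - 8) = (k^2 - k - 30)/(k + 4)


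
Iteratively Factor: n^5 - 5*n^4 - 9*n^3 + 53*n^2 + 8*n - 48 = (n + 1)*(n^4 - 6*n^3 - 3*n^2 + 56*n - 48) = (n + 1)*(n + 3)*(n^3 - 9*n^2 + 24*n - 16) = (n - 4)*(n + 1)*(n + 3)*(n^2 - 5*n + 4) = (n - 4)*(n - 1)*(n + 1)*(n + 3)*(n - 4)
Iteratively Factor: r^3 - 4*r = (r)*(r^2 - 4) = r*(r - 2)*(r + 2)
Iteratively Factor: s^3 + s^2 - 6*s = (s - 2)*(s^2 + 3*s) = s*(s - 2)*(s + 3)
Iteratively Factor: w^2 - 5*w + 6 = (w - 2)*(w - 3)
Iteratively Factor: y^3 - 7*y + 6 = (y - 1)*(y^2 + y - 6) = (y - 2)*(y - 1)*(y + 3)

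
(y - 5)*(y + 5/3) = y^2 - 10*y/3 - 25/3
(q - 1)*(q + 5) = q^2 + 4*q - 5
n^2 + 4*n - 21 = (n - 3)*(n + 7)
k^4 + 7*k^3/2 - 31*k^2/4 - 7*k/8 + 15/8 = (k - 3/2)*(k - 1/2)*(k + 1/2)*(k + 5)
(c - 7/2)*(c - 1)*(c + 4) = c^3 - c^2/2 - 29*c/2 + 14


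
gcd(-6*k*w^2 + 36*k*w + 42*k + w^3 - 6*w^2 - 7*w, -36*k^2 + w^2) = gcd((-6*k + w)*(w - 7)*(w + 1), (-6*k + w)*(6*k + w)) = -6*k + w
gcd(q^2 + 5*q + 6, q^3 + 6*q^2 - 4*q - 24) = q + 2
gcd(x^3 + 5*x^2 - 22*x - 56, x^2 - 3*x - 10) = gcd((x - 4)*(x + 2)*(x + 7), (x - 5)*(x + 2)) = x + 2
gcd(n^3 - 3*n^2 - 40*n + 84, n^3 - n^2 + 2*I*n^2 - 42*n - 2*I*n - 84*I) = n^2 - n - 42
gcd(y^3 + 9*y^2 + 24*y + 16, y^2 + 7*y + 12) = y + 4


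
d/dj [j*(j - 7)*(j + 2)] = 3*j^2 - 10*j - 14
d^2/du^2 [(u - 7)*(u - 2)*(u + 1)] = 6*u - 16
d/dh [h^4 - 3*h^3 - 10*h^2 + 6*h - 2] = 4*h^3 - 9*h^2 - 20*h + 6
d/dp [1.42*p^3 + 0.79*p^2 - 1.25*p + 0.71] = 4.26*p^2 + 1.58*p - 1.25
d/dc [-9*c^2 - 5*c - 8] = -18*c - 5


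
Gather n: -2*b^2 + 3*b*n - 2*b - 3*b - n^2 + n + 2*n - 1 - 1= -2*b^2 - 5*b - n^2 + n*(3*b + 3) - 2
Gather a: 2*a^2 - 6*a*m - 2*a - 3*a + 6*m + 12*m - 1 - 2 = 2*a^2 + a*(-6*m - 5) + 18*m - 3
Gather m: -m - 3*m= -4*m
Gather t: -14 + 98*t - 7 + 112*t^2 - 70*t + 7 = 112*t^2 + 28*t - 14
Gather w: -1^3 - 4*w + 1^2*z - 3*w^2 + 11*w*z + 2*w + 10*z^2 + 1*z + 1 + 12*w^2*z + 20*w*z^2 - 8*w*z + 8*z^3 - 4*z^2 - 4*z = w^2*(12*z - 3) + w*(20*z^2 + 3*z - 2) + 8*z^3 + 6*z^2 - 2*z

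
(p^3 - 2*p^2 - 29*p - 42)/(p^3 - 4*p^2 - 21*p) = (p + 2)/p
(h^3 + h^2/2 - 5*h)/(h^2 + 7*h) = (h^2 + h/2 - 5)/(h + 7)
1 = 1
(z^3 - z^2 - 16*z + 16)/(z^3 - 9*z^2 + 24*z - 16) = (z + 4)/(z - 4)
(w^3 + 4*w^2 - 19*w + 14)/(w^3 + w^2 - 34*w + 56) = (w - 1)/(w - 4)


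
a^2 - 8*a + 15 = (a - 5)*(a - 3)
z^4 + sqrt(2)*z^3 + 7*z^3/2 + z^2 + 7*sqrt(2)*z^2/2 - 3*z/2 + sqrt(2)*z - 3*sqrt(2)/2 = (z - 1/2)*(z + 1)*(z + 3)*(z + sqrt(2))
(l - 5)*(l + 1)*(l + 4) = l^3 - 21*l - 20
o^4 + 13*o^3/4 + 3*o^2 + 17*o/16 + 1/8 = (o + 1/4)*(o + 1/2)^2*(o + 2)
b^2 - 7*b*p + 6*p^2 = (b - 6*p)*(b - p)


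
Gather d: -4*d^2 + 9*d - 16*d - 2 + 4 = -4*d^2 - 7*d + 2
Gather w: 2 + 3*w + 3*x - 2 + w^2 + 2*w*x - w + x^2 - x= w^2 + w*(2*x + 2) + x^2 + 2*x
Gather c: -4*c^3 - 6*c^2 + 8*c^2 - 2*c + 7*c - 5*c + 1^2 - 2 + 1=-4*c^3 + 2*c^2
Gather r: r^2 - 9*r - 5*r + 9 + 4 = r^2 - 14*r + 13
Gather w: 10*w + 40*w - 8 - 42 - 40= 50*w - 90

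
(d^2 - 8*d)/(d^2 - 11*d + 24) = d/(d - 3)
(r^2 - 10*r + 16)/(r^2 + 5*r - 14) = (r - 8)/(r + 7)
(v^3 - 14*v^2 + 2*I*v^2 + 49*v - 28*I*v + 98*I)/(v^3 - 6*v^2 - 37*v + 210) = (v^2 + v*(-7 + 2*I) - 14*I)/(v^2 + v - 30)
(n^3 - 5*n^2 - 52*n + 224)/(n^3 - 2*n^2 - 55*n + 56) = (n - 4)/(n - 1)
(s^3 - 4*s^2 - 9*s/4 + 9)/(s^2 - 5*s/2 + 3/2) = (s^2 - 5*s/2 - 6)/(s - 1)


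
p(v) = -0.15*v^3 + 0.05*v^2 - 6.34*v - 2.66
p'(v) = -0.45*v^2 + 0.1*v - 6.34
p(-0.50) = 0.54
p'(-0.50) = -6.50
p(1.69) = -13.96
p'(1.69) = -7.46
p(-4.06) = 33.94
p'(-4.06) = -14.16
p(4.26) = -40.36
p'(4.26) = -14.08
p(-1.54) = 7.77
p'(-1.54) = -7.56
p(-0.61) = 1.26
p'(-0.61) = -6.57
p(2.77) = -23.03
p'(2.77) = -9.52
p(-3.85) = 31.05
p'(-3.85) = -13.40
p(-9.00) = 167.80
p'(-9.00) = -43.69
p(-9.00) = 167.80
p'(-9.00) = -43.69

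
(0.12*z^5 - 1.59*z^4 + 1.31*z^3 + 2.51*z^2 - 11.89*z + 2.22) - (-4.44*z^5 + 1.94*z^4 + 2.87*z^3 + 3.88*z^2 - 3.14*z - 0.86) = 4.56*z^5 - 3.53*z^4 - 1.56*z^3 - 1.37*z^2 - 8.75*z + 3.08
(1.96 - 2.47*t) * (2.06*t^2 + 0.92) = -5.0882*t^3 + 4.0376*t^2 - 2.2724*t + 1.8032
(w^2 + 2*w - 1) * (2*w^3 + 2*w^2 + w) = 2*w^5 + 6*w^4 + 3*w^3 - w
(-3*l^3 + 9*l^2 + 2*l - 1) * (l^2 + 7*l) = -3*l^5 - 12*l^4 + 65*l^3 + 13*l^2 - 7*l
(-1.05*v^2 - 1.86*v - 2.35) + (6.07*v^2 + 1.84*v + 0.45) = 5.02*v^2 - 0.02*v - 1.9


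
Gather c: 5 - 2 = 3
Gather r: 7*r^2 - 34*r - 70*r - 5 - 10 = 7*r^2 - 104*r - 15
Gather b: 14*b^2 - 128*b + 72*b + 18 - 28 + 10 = 14*b^2 - 56*b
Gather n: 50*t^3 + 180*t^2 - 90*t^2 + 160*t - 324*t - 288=50*t^3 + 90*t^2 - 164*t - 288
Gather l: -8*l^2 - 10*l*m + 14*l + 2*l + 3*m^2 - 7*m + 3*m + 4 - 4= -8*l^2 + l*(16 - 10*m) + 3*m^2 - 4*m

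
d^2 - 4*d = d*(d - 4)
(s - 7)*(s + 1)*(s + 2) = s^3 - 4*s^2 - 19*s - 14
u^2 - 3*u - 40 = (u - 8)*(u + 5)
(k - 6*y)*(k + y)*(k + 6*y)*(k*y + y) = k^4*y + k^3*y^2 + k^3*y - 36*k^2*y^3 + k^2*y^2 - 36*k*y^4 - 36*k*y^3 - 36*y^4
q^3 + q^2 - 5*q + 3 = (q - 1)^2*(q + 3)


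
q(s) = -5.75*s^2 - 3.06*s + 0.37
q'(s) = -11.5*s - 3.06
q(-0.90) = -1.53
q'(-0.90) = 7.29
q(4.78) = -145.64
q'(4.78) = -58.03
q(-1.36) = -6.10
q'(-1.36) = 12.58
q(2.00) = -28.75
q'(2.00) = -26.06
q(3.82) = -95.23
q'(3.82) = -46.99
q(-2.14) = -19.41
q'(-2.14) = 21.55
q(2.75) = -51.53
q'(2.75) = -34.68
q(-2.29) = -22.78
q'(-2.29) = 23.28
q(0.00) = 0.37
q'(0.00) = -3.06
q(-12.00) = -790.91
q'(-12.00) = 134.94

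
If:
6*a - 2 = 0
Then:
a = 1/3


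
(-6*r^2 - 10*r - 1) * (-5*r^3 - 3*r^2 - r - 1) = 30*r^5 + 68*r^4 + 41*r^3 + 19*r^2 + 11*r + 1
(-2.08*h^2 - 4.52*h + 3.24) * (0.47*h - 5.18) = -0.9776*h^3 + 8.65*h^2 + 24.9364*h - 16.7832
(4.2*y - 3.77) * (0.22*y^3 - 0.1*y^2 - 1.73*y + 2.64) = 0.924*y^4 - 1.2494*y^3 - 6.889*y^2 + 17.6101*y - 9.9528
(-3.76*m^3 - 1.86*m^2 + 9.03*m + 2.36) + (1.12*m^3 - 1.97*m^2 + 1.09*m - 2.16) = -2.64*m^3 - 3.83*m^2 + 10.12*m + 0.2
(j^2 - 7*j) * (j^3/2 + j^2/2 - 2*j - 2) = j^5/2 - 3*j^4 - 11*j^3/2 + 12*j^2 + 14*j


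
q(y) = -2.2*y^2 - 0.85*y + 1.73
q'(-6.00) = 25.55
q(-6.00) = -72.37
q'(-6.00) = 25.55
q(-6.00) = -72.37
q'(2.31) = -11.01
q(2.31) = -11.97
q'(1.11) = -5.73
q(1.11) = -1.92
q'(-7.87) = 33.78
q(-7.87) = -127.84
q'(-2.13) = 8.52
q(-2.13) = -6.44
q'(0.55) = -3.27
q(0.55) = 0.60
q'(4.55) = -20.87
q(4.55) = -47.68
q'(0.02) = -0.94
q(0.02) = 1.71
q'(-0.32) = 0.56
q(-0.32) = 1.78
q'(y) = -4.4*y - 0.85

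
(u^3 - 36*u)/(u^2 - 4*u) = (u^2 - 36)/(u - 4)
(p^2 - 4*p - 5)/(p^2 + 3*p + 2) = (p - 5)/(p + 2)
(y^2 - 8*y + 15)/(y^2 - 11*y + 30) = (y - 3)/(y - 6)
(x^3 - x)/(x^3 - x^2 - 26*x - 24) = x*(x - 1)/(x^2 - 2*x - 24)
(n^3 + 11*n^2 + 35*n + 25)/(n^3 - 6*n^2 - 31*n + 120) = (n^2 + 6*n + 5)/(n^2 - 11*n + 24)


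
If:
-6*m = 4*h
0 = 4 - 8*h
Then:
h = 1/2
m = -1/3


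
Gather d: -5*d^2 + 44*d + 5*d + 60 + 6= -5*d^2 + 49*d + 66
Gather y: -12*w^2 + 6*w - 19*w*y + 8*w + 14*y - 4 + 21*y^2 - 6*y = -12*w^2 + 14*w + 21*y^2 + y*(8 - 19*w) - 4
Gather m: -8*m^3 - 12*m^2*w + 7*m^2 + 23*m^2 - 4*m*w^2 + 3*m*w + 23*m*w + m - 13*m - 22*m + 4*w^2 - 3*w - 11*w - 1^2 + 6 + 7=-8*m^3 + m^2*(30 - 12*w) + m*(-4*w^2 + 26*w - 34) + 4*w^2 - 14*w + 12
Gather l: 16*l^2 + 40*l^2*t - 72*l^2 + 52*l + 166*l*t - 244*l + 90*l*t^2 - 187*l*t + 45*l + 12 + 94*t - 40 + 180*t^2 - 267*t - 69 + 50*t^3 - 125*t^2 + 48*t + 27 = l^2*(40*t - 56) + l*(90*t^2 - 21*t - 147) + 50*t^3 + 55*t^2 - 125*t - 70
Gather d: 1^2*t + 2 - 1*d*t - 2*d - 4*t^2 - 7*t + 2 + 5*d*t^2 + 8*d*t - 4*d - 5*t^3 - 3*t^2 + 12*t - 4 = d*(5*t^2 + 7*t - 6) - 5*t^3 - 7*t^2 + 6*t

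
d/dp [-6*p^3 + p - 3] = 1 - 18*p^2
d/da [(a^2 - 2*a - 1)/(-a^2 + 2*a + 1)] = 0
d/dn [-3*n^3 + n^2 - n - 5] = -9*n^2 + 2*n - 1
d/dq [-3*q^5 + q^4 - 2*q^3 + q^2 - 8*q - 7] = -15*q^4 + 4*q^3 - 6*q^2 + 2*q - 8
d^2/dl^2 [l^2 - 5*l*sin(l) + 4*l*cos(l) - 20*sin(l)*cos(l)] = 5*l*sin(l) - 4*l*cos(l) - 8*sin(l) + 40*sin(2*l) - 10*cos(l) + 2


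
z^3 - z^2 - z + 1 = (z - 1)^2*(z + 1)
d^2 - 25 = (d - 5)*(d + 5)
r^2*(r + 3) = r^3 + 3*r^2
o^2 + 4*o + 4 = (o + 2)^2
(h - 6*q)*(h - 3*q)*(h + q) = h^3 - 8*h^2*q + 9*h*q^2 + 18*q^3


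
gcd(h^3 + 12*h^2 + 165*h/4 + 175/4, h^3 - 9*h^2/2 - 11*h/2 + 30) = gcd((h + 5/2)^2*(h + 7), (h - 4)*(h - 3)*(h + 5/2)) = h + 5/2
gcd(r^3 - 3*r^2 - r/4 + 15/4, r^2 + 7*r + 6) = r + 1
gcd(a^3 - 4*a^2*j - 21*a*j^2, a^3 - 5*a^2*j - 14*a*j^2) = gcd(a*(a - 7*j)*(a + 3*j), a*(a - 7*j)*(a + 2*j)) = a^2 - 7*a*j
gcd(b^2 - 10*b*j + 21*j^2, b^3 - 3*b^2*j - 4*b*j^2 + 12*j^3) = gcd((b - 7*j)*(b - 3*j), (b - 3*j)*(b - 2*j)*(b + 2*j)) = b - 3*j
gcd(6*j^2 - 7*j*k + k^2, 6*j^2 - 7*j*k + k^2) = 6*j^2 - 7*j*k + k^2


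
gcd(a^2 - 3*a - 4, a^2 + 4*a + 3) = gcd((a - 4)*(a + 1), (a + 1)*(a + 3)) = a + 1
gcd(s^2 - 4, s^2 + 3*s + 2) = s + 2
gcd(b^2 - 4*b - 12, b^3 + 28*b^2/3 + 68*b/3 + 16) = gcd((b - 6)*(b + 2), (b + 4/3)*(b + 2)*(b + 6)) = b + 2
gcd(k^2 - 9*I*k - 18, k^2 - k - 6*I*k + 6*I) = k - 6*I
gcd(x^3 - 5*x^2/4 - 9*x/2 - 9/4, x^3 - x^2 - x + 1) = x + 1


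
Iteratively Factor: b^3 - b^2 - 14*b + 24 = (b - 3)*(b^2 + 2*b - 8) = (b - 3)*(b + 4)*(b - 2)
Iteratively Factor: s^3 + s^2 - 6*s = (s - 2)*(s^2 + 3*s) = (s - 2)*(s + 3)*(s)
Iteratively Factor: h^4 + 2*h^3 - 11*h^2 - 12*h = (h)*(h^3 + 2*h^2 - 11*h - 12) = h*(h - 3)*(h^2 + 5*h + 4) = h*(h - 3)*(h + 4)*(h + 1)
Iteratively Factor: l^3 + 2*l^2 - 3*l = (l)*(l^2 + 2*l - 3) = l*(l - 1)*(l + 3)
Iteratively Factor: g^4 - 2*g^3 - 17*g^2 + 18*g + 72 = (g + 3)*(g^3 - 5*g^2 - 2*g + 24) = (g - 3)*(g + 3)*(g^2 - 2*g - 8) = (g - 3)*(g + 2)*(g + 3)*(g - 4)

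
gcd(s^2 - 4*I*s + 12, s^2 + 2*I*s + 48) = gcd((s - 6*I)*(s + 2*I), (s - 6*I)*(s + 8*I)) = s - 6*I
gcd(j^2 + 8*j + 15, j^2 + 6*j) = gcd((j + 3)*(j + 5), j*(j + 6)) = 1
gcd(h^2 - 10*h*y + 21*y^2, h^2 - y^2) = 1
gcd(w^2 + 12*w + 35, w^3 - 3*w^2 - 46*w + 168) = w + 7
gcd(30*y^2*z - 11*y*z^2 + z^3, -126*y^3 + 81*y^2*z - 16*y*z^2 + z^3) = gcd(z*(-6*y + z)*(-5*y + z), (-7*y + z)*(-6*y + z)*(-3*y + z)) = 6*y - z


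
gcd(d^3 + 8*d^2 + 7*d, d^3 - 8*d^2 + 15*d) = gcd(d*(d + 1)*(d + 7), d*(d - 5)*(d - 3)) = d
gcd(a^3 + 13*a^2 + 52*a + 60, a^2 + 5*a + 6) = a + 2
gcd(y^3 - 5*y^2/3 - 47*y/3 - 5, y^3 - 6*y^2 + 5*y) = y - 5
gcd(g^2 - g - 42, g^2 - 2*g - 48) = g + 6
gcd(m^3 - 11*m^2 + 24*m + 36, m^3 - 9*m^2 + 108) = m^2 - 12*m + 36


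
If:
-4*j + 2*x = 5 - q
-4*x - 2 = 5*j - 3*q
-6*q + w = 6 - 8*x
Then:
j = 10*x/7 - 13/7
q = 26*x/7 - 17/7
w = 100*x/7 - 60/7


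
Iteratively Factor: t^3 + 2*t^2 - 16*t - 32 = (t + 2)*(t^2 - 16) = (t + 2)*(t + 4)*(t - 4)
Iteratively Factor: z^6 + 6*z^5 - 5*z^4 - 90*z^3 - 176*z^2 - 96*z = (z)*(z^5 + 6*z^4 - 5*z^3 - 90*z^2 - 176*z - 96) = z*(z + 3)*(z^4 + 3*z^3 - 14*z^2 - 48*z - 32) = z*(z + 2)*(z + 3)*(z^3 + z^2 - 16*z - 16) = z*(z - 4)*(z + 2)*(z + 3)*(z^2 + 5*z + 4) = z*(z - 4)*(z + 1)*(z + 2)*(z + 3)*(z + 4)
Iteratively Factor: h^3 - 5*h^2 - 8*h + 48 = (h - 4)*(h^2 - h - 12) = (h - 4)^2*(h + 3)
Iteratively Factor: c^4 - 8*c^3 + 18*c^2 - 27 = (c - 3)*(c^3 - 5*c^2 + 3*c + 9) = (c - 3)^2*(c^2 - 2*c - 3) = (c - 3)^2*(c + 1)*(c - 3)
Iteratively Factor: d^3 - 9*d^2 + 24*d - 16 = (d - 4)*(d^2 - 5*d + 4) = (d - 4)*(d - 1)*(d - 4)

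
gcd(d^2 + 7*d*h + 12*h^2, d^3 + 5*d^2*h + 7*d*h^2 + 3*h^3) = d + 3*h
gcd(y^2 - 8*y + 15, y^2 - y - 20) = y - 5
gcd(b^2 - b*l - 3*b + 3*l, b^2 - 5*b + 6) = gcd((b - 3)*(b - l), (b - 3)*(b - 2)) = b - 3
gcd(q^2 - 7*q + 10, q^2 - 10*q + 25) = q - 5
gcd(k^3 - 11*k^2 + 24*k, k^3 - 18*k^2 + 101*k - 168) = k^2 - 11*k + 24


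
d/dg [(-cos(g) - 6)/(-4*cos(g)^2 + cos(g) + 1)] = (-4*sin(g)^2 + 48*cos(g) - 1)*sin(g)/(-4*cos(g)^2 + cos(g) + 1)^2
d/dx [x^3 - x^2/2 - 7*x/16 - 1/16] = 3*x^2 - x - 7/16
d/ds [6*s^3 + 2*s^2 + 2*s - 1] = 18*s^2 + 4*s + 2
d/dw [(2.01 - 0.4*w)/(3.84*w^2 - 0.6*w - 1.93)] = (1.536*w^2 - 15.4368*w + 1.978)/(14.7456*w^4 - 4.608*w^3 - 14.4624*w^2 + 2.316*w + 3.7249)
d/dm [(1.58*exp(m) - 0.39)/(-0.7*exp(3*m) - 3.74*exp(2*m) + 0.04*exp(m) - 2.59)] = (2.212*exp(3*m) + 5.0902*exp(2*m) - 2.9172*exp(m) - 4.0766)*exp(m)/(0.49*exp(6*m) + 5.236*exp(5*m) + 13.9316*exp(4*m) + 3.3268*exp(3*m) + 19.3748*exp(2*m) - 0.2072*exp(m) + 6.7081)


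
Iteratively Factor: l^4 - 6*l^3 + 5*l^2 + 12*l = (l - 3)*(l^3 - 3*l^2 - 4*l) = l*(l - 3)*(l^2 - 3*l - 4) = l*(l - 3)*(l + 1)*(l - 4)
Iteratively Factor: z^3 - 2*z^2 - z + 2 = (z + 1)*(z^2 - 3*z + 2) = (z - 1)*(z + 1)*(z - 2)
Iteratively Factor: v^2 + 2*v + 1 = (v + 1)*(v + 1)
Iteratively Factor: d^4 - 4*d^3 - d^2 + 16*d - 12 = (d + 2)*(d^3 - 6*d^2 + 11*d - 6) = (d - 1)*(d + 2)*(d^2 - 5*d + 6) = (d - 3)*(d - 1)*(d + 2)*(d - 2)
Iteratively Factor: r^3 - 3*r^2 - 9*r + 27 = (r - 3)*(r^2 - 9) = (r - 3)*(r + 3)*(r - 3)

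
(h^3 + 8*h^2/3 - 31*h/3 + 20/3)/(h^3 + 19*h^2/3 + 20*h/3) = (3*h^2 - 7*h + 4)/(h*(3*h + 4))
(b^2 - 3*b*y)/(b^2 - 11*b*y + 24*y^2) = b/(b - 8*y)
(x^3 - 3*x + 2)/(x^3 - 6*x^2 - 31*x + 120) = (x^3 - 3*x + 2)/(x^3 - 6*x^2 - 31*x + 120)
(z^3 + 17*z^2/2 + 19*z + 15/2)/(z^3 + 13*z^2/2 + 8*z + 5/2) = (z + 3)/(z + 1)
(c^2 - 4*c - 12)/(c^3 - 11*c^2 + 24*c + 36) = (c + 2)/(c^2 - 5*c - 6)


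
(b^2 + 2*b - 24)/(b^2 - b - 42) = (b - 4)/(b - 7)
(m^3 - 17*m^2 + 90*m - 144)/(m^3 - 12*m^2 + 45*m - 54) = (m - 8)/(m - 3)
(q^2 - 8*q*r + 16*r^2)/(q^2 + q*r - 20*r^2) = (q - 4*r)/(q + 5*r)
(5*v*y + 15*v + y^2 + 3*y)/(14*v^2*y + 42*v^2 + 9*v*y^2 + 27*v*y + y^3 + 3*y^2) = (5*v + y)/(14*v^2 + 9*v*y + y^2)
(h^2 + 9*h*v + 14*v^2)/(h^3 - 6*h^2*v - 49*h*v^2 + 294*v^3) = (h + 2*v)/(h^2 - 13*h*v + 42*v^2)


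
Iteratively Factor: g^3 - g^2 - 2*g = (g + 1)*(g^2 - 2*g) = g*(g + 1)*(g - 2)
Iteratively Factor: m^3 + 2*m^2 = (m)*(m^2 + 2*m) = m*(m + 2)*(m)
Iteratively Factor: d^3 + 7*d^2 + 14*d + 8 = (d + 2)*(d^2 + 5*d + 4) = (d + 2)*(d + 4)*(d + 1)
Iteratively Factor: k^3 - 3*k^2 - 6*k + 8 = (k + 2)*(k^2 - 5*k + 4) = (k - 1)*(k + 2)*(k - 4)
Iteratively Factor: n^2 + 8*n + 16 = (n + 4)*(n + 4)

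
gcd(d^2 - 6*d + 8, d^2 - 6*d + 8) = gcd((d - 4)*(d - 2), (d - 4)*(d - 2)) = d^2 - 6*d + 8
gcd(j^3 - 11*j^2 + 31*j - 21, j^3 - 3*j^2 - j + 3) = j^2 - 4*j + 3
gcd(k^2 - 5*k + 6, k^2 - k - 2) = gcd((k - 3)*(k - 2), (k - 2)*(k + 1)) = k - 2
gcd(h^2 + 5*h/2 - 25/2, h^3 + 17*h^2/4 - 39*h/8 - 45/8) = h + 5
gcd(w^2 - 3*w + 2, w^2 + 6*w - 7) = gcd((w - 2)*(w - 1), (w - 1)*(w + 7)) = w - 1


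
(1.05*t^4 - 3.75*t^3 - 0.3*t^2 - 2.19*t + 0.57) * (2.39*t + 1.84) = 2.5095*t^5 - 7.0305*t^4 - 7.617*t^3 - 5.7861*t^2 - 2.6673*t + 1.0488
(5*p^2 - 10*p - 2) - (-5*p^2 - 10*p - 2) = 10*p^2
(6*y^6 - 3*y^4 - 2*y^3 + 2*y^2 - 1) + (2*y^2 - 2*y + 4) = 6*y^6 - 3*y^4 - 2*y^3 + 4*y^2 - 2*y + 3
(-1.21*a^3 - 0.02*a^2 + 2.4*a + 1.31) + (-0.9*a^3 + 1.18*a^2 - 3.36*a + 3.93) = -2.11*a^3 + 1.16*a^2 - 0.96*a + 5.24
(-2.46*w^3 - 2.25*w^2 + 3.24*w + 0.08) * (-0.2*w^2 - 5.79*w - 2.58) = 0.492*w^5 + 14.6934*w^4 + 18.7263*w^3 - 12.9706*w^2 - 8.8224*w - 0.2064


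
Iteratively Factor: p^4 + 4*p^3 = (p)*(p^3 + 4*p^2) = p*(p + 4)*(p^2) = p^2*(p + 4)*(p)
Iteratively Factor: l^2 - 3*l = (l)*(l - 3)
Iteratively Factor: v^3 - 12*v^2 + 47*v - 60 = (v - 3)*(v^2 - 9*v + 20) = (v - 4)*(v - 3)*(v - 5)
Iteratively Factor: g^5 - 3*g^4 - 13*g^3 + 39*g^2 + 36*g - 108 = (g - 3)*(g^4 - 13*g^2 + 36) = (g - 3)^2*(g^3 + 3*g^2 - 4*g - 12) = (g - 3)^2*(g + 3)*(g^2 - 4) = (g - 3)^2*(g - 2)*(g + 3)*(g + 2)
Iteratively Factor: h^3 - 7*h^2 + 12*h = (h - 3)*(h^2 - 4*h) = h*(h - 3)*(h - 4)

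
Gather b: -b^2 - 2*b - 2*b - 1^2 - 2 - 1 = -b^2 - 4*b - 4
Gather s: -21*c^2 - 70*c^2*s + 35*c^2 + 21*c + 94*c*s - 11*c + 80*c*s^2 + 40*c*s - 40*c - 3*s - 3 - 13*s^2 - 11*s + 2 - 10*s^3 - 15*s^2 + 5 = 14*c^2 - 30*c - 10*s^3 + s^2*(80*c - 28) + s*(-70*c^2 + 134*c - 14) + 4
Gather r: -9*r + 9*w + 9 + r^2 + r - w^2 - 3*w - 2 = r^2 - 8*r - w^2 + 6*w + 7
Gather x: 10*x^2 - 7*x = 10*x^2 - 7*x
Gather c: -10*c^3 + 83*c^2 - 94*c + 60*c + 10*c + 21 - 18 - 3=-10*c^3 + 83*c^2 - 24*c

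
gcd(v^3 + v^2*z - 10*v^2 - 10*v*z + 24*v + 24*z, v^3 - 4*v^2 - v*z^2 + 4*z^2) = v^2 + v*z - 4*v - 4*z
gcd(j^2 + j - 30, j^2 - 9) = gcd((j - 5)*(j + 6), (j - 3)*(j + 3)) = 1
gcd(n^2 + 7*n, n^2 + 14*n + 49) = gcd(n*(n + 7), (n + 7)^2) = n + 7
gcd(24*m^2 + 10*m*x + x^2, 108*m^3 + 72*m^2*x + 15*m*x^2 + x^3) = 6*m + x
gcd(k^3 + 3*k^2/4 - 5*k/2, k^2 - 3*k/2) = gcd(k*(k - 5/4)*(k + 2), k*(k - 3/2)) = k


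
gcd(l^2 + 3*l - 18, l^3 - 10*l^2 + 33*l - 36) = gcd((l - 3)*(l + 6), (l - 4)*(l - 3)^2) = l - 3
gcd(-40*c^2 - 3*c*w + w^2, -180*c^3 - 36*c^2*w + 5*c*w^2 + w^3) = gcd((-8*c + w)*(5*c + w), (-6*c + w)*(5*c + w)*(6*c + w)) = 5*c + w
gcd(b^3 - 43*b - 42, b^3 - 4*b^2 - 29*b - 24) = b + 1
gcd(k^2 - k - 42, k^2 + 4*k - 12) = k + 6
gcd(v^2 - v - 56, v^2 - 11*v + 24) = v - 8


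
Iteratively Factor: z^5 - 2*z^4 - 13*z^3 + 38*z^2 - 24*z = (z - 1)*(z^4 - z^3 - 14*z^2 + 24*z) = (z - 1)*(z + 4)*(z^3 - 5*z^2 + 6*z) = (z - 2)*(z - 1)*(z + 4)*(z^2 - 3*z) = z*(z - 2)*(z - 1)*(z + 4)*(z - 3)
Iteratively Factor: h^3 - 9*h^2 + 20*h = (h - 4)*(h^2 - 5*h) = (h - 5)*(h - 4)*(h)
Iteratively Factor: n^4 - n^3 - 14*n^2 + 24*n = (n - 2)*(n^3 + n^2 - 12*n) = (n - 2)*(n + 4)*(n^2 - 3*n) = (n - 3)*(n - 2)*(n + 4)*(n)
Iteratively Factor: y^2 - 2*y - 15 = (y + 3)*(y - 5)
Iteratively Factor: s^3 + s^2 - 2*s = (s + 2)*(s^2 - s) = (s - 1)*(s + 2)*(s)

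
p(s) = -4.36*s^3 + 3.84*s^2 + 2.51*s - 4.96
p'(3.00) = -92.17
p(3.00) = -80.59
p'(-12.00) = -1973.17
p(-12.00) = 8051.96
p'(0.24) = 3.60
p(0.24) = -4.20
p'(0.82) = 0.01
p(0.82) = -2.72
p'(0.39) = 3.52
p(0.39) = -3.66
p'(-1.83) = -55.35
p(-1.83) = 30.03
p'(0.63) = 2.16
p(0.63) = -2.94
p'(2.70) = -72.11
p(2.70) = -56.01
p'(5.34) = -329.46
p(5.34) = -545.97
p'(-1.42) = -34.77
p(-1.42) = 11.70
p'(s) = -13.08*s^2 + 7.68*s + 2.51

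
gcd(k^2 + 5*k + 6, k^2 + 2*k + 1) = 1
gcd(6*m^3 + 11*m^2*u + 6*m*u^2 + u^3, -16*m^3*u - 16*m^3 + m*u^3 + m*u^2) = 1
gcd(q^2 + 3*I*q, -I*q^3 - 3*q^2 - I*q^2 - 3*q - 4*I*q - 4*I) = 1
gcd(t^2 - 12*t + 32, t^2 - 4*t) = t - 4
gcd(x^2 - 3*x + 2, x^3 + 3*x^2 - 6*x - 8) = x - 2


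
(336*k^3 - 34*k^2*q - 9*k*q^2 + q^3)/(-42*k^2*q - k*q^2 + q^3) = (-8*k + q)/q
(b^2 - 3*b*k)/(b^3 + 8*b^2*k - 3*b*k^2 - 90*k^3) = b/(b^2 + 11*b*k + 30*k^2)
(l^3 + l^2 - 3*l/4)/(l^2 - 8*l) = (l^2 + l - 3/4)/(l - 8)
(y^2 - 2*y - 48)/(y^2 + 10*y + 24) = (y - 8)/(y + 4)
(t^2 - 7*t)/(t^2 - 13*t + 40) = t*(t - 7)/(t^2 - 13*t + 40)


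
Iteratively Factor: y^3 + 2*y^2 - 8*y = (y)*(y^2 + 2*y - 8) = y*(y + 4)*(y - 2)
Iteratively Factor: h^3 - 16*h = (h + 4)*(h^2 - 4*h) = (h - 4)*(h + 4)*(h)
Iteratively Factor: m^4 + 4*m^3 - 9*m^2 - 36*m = (m + 4)*(m^3 - 9*m) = m*(m + 4)*(m^2 - 9) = m*(m - 3)*(m + 4)*(m + 3)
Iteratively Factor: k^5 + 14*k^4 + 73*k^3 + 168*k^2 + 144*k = (k + 3)*(k^4 + 11*k^3 + 40*k^2 + 48*k) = (k + 3)^2*(k^3 + 8*k^2 + 16*k) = k*(k + 3)^2*(k^2 + 8*k + 16) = k*(k + 3)^2*(k + 4)*(k + 4)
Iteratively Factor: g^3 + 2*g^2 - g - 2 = (g + 2)*(g^2 - 1) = (g - 1)*(g + 2)*(g + 1)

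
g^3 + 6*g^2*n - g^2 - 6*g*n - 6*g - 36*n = (g - 3)*(g + 2)*(g + 6*n)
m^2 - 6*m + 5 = (m - 5)*(m - 1)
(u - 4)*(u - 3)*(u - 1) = u^3 - 8*u^2 + 19*u - 12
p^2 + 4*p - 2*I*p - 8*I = (p + 4)*(p - 2*I)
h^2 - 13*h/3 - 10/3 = (h - 5)*(h + 2/3)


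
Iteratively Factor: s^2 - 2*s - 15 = (s + 3)*(s - 5)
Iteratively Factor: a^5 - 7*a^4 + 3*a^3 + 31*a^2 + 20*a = (a + 1)*(a^4 - 8*a^3 + 11*a^2 + 20*a) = a*(a + 1)*(a^3 - 8*a^2 + 11*a + 20) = a*(a - 5)*(a + 1)*(a^2 - 3*a - 4) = a*(a - 5)*(a + 1)^2*(a - 4)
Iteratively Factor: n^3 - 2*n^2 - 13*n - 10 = (n - 5)*(n^2 + 3*n + 2) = (n - 5)*(n + 1)*(n + 2)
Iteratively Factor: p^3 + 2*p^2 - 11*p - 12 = (p + 4)*(p^2 - 2*p - 3) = (p - 3)*(p + 4)*(p + 1)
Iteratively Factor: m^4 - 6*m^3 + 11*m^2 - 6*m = (m - 1)*(m^3 - 5*m^2 + 6*m) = (m - 2)*(m - 1)*(m^2 - 3*m) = (m - 3)*(m - 2)*(m - 1)*(m)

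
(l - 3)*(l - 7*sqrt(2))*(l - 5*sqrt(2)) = l^3 - 12*sqrt(2)*l^2 - 3*l^2 + 36*sqrt(2)*l + 70*l - 210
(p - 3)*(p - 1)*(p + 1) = p^3 - 3*p^2 - p + 3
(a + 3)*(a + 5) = a^2 + 8*a + 15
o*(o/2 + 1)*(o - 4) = o^3/2 - o^2 - 4*o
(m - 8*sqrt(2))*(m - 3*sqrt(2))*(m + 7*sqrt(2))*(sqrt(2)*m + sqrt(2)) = sqrt(2)*m^4 - 8*m^3 + sqrt(2)*m^3 - 106*sqrt(2)*m^2 - 8*m^2 - 106*sqrt(2)*m + 672*m + 672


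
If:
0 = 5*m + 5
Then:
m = -1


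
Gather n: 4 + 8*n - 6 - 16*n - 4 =-8*n - 6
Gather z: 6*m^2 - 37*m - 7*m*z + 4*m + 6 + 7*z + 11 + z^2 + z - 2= 6*m^2 - 33*m + z^2 + z*(8 - 7*m) + 15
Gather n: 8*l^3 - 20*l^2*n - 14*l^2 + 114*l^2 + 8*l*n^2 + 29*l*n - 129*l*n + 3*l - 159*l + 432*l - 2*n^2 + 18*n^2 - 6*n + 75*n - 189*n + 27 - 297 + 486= 8*l^3 + 100*l^2 + 276*l + n^2*(8*l + 16) + n*(-20*l^2 - 100*l - 120) + 216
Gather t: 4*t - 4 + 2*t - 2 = 6*t - 6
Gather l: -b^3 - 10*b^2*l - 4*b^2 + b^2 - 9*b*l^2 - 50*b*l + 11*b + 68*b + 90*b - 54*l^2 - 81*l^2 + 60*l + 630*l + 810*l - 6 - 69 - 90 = -b^3 - 3*b^2 + 169*b + l^2*(-9*b - 135) + l*(-10*b^2 - 50*b + 1500) - 165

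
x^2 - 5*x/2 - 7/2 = (x - 7/2)*(x + 1)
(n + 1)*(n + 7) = n^2 + 8*n + 7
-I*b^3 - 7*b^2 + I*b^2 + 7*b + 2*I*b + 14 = (b - 2)*(b - 7*I)*(-I*b - I)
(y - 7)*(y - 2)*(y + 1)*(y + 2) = y^4 - 6*y^3 - 11*y^2 + 24*y + 28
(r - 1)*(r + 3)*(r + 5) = r^3 + 7*r^2 + 7*r - 15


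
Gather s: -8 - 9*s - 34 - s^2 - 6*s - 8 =-s^2 - 15*s - 50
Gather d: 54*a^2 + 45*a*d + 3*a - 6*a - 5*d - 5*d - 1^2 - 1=54*a^2 - 3*a + d*(45*a - 10) - 2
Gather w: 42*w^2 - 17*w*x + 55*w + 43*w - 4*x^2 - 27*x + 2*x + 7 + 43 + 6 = 42*w^2 + w*(98 - 17*x) - 4*x^2 - 25*x + 56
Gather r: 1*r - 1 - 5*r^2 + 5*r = -5*r^2 + 6*r - 1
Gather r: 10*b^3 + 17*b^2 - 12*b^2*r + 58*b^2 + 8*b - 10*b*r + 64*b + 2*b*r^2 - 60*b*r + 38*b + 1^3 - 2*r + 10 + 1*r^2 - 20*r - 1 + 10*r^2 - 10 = 10*b^3 + 75*b^2 + 110*b + r^2*(2*b + 11) + r*(-12*b^2 - 70*b - 22)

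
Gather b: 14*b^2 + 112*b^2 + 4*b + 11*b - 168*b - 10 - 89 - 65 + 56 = 126*b^2 - 153*b - 108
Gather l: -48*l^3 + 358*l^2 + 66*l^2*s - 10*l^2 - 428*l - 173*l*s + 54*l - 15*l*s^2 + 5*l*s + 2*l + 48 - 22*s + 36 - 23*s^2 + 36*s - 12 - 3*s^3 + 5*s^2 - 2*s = -48*l^3 + l^2*(66*s + 348) + l*(-15*s^2 - 168*s - 372) - 3*s^3 - 18*s^2 + 12*s + 72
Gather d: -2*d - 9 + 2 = -2*d - 7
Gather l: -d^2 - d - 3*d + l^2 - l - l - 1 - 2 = -d^2 - 4*d + l^2 - 2*l - 3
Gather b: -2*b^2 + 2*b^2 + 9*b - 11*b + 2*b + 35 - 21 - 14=0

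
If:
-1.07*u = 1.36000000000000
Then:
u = -1.27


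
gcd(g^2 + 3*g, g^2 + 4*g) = g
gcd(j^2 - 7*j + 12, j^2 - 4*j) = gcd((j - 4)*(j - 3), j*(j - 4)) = j - 4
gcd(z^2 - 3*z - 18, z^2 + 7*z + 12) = z + 3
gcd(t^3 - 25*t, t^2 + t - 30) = t - 5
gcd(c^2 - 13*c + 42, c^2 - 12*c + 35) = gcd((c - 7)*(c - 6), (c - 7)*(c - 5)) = c - 7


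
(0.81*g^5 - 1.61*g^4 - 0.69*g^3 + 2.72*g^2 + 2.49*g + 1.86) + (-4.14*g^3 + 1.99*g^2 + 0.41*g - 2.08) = 0.81*g^5 - 1.61*g^4 - 4.83*g^3 + 4.71*g^2 + 2.9*g - 0.22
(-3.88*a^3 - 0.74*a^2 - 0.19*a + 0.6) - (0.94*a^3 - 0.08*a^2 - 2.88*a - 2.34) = -4.82*a^3 - 0.66*a^2 + 2.69*a + 2.94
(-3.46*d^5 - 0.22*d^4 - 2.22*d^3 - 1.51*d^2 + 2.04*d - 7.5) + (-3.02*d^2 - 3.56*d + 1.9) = -3.46*d^5 - 0.22*d^4 - 2.22*d^3 - 4.53*d^2 - 1.52*d - 5.6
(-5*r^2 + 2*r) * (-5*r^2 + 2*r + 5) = 25*r^4 - 20*r^3 - 21*r^2 + 10*r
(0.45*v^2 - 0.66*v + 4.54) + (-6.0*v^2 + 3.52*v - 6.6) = -5.55*v^2 + 2.86*v - 2.06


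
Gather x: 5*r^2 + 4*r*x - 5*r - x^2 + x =5*r^2 - 5*r - x^2 + x*(4*r + 1)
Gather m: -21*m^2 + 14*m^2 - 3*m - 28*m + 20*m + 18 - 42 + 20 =-7*m^2 - 11*m - 4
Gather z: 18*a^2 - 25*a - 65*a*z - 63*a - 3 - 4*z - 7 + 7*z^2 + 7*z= 18*a^2 - 88*a + 7*z^2 + z*(3 - 65*a) - 10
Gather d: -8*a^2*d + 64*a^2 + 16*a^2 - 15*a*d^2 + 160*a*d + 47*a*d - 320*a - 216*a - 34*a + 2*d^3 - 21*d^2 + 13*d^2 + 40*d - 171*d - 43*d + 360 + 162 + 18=80*a^2 - 570*a + 2*d^3 + d^2*(-15*a - 8) + d*(-8*a^2 + 207*a - 174) + 540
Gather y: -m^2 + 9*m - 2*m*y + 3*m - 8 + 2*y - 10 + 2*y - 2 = -m^2 + 12*m + y*(4 - 2*m) - 20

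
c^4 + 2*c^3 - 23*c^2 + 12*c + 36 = (c - 3)*(c - 2)*(c + 1)*(c + 6)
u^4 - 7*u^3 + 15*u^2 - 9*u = u*(u - 3)^2*(u - 1)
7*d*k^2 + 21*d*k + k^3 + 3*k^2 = k*(7*d + k)*(k + 3)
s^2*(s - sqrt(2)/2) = s^3 - sqrt(2)*s^2/2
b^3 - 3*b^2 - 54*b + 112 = (b - 8)*(b - 2)*(b + 7)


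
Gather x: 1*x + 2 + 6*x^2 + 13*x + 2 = 6*x^2 + 14*x + 4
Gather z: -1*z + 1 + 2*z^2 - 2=2*z^2 - z - 1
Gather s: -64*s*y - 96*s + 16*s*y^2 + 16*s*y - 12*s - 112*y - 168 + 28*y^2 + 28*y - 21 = s*(16*y^2 - 48*y - 108) + 28*y^2 - 84*y - 189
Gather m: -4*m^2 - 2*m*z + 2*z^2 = -4*m^2 - 2*m*z + 2*z^2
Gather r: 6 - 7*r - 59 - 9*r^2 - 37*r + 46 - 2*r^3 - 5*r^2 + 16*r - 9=-2*r^3 - 14*r^2 - 28*r - 16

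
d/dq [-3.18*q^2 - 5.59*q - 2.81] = -6.36*q - 5.59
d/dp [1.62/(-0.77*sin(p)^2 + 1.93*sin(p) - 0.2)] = (2.4948*sin(p) - 3.1266)*cos(p)/(0.77*sin(p)^2 - 1.93*sin(p) + 0.2)^2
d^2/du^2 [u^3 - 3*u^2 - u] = 6*u - 6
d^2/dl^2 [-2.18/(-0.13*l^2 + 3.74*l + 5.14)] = (0.073684*l^2 - 2.119832*l - 2.18*(0.26*l - 3.74)*(0.52*l - 7.48) - 2.913352)/(-0.13*l^2 + 3.74*l + 5.14)^3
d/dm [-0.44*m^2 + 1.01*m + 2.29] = 1.01 - 0.88*m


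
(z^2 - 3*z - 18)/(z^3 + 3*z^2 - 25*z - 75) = (z - 6)/(z^2 - 25)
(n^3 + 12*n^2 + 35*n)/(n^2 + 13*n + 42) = n*(n + 5)/(n + 6)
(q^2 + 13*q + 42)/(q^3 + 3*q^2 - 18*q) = (q + 7)/(q*(q - 3))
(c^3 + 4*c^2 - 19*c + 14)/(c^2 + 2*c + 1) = (c^3 + 4*c^2 - 19*c + 14)/(c^2 + 2*c + 1)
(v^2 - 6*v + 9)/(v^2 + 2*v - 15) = (v - 3)/(v + 5)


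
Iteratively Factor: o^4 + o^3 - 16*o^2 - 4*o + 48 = (o + 2)*(o^3 - o^2 - 14*o + 24) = (o - 3)*(o + 2)*(o^2 + 2*o - 8) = (o - 3)*(o - 2)*(o + 2)*(o + 4)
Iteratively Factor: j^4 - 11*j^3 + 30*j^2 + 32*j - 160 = (j - 4)*(j^3 - 7*j^2 + 2*j + 40) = (j - 4)^2*(j^2 - 3*j - 10) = (j - 4)^2*(j + 2)*(j - 5)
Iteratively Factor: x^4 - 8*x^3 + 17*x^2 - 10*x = (x - 5)*(x^3 - 3*x^2 + 2*x) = (x - 5)*(x - 2)*(x^2 - x) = x*(x - 5)*(x - 2)*(x - 1)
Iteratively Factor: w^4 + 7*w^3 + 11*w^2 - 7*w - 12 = (w + 1)*(w^3 + 6*w^2 + 5*w - 12) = (w + 1)*(w + 4)*(w^2 + 2*w - 3) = (w + 1)*(w + 3)*(w + 4)*(w - 1)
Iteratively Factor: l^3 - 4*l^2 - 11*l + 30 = (l - 2)*(l^2 - 2*l - 15) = (l - 2)*(l + 3)*(l - 5)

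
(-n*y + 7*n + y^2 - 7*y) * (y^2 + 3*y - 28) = -n*y^3 + 4*n*y^2 + 49*n*y - 196*n + y^4 - 4*y^3 - 49*y^2 + 196*y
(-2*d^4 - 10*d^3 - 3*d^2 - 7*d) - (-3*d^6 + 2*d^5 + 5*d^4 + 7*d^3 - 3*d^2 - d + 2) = 3*d^6 - 2*d^5 - 7*d^4 - 17*d^3 - 6*d - 2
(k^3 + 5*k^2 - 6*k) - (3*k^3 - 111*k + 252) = -2*k^3 + 5*k^2 + 105*k - 252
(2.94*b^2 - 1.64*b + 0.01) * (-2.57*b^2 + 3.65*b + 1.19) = -7.5558*b^4 + 14.9458*b^3 - 2.5131*b^2 - 1.9151*b + 0.0119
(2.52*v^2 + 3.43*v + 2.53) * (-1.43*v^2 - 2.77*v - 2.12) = -3.6036*v^4 - 11.8853*v^3 - 18.4614*v^2 - 14.2797*v - 5.3636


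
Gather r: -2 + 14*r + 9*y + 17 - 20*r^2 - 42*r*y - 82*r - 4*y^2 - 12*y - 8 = -20*r^2 + r*(-42*y - 68) - 4*y^2 - 3*y + 7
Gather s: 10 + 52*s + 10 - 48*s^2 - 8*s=-48*s^2 + 44*s + 20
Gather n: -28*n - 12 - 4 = -28*n - 16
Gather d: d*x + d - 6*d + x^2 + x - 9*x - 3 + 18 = d*(x - 5) + x^2 - 8*x + 15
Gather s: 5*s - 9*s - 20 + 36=16 - 4*s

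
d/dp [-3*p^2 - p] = -6*p - 1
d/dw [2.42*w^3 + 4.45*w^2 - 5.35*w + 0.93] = 7.26*w^2 + 8.9*w - 5.35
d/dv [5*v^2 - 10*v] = 10*v - 10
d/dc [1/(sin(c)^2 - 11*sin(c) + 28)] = (11 - 2*sin(c))*cos(c)/(sin(c)^2 - 11*sin(c) + 28)^2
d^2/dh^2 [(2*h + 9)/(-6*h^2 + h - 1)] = 2*(-(2*h + 9)*(12*h - 1)^2 + 4*(9*h + 13)*(6*h^2 - h + 1))/(6*h^2 - h + 1)^3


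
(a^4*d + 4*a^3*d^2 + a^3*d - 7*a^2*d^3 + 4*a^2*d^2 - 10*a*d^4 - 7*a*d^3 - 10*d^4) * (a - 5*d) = a^5*d - a^4*d^2 + a^4*d - 27*a^3*d^3 - a^3*d^2 + 25*a^2*d^4 - 27*a^2*d^3 + 50*a*d^5 + 25*a*d^4 + 50*d^5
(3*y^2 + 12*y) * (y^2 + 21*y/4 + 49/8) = 3*y^4 + 111*y^3/4 + 651*y^2/8 + 147*y/2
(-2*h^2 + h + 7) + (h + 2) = -2*h^2 + 2*h + 9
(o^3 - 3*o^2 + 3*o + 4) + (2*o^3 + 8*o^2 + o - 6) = 3*o^3 + 5*o^2 + 4*o - 2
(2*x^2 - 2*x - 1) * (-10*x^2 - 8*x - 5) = -20*x^4 + 4*x^3 + 16*x^2 + 18*x + 5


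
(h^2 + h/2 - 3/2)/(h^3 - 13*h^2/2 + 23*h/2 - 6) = (2*h + 3)/(2*h^2 - 11*h + 12)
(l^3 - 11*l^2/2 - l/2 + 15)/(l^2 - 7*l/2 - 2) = (-2*l^3 + 11*l^2 + l - 30)/(-2*l^2 + 7*l + 4)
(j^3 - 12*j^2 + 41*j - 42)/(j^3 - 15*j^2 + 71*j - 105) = (j - 2)/(j - 5)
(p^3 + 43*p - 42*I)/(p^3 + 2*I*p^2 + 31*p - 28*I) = (p - 6*I)/(p - 4*I)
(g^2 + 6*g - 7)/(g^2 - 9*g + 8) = (g + 7)/(g - 8)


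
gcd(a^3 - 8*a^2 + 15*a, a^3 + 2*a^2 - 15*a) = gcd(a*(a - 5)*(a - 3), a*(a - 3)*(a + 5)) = a^2 - 3*a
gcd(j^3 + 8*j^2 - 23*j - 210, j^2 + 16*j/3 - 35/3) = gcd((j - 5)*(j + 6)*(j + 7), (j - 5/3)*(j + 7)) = j + 7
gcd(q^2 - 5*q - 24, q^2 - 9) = q + 3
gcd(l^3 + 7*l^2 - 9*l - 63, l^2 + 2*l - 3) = l + 3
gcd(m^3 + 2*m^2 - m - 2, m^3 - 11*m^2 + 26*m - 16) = m - 1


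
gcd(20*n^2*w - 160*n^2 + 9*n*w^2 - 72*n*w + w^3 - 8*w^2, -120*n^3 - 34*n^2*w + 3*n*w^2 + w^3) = 20*n^2 + 9*n*w + w^2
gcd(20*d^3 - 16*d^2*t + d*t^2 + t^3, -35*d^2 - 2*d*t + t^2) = 5*d + t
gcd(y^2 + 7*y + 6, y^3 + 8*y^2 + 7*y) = y + 1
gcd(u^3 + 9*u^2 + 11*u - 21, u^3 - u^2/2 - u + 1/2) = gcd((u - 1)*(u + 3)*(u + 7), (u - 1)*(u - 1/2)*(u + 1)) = u - 1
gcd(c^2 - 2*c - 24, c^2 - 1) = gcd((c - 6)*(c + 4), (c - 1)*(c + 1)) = 1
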